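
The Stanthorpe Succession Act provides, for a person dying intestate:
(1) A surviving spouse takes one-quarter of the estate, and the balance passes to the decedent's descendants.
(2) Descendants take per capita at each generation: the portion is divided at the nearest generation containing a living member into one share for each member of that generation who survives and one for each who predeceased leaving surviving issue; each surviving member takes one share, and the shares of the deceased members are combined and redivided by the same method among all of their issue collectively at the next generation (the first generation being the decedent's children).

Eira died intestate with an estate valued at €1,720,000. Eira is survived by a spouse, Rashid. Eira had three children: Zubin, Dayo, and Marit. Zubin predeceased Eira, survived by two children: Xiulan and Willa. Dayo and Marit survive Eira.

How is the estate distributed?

Rashid: €430,000; Xiulan: €215,000; Willa: €215,000; Dayo: €430,000; Marit: €430,000

Rashid takes one-quarter of €1,720,000 = €430,000. The remaining €1,290,000 passes to the descendants.
The descendants' portion (€1,290,000) is divided at the children's generation into 3 shares of €430,000. Dayo and Marit each take €430,000. The remaining share for the deceased Zubin (€430,000) is carried to the next generation.
That pool (€430,000) is divided at the grandchildren's generation equally among Xiulan and Willa: €215,000 each.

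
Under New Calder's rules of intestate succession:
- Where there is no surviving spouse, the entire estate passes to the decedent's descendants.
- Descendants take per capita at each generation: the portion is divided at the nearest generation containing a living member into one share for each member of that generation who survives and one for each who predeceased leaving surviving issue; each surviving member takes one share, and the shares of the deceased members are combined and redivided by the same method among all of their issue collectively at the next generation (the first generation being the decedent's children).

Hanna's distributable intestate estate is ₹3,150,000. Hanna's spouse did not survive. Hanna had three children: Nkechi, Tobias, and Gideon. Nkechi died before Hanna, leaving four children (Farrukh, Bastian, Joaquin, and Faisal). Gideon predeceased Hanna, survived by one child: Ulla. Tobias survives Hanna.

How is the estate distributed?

The entire ₹3,150,000 passes to the descendants.
That amount (₹3,150,000) is divided at the children's generation into 3 shares of ₹1,050,000. Tobias takes ₹1,050,000. The 2 shares of the deceased (Nkechi and Gideon) are combined into a pool of ₹2,100,000.
That pool (₹2,100,000) is divided at the grandchildren's generation equally among Farrukh, Bastian, Joaquin, Faisal, and Ulla: ₹420,000 each.

Farrukh: ₹420,000; Bastian: ₹420,000; Joaquin: ₹420,000; Faisal: ₹420,000; Tobias: ₹1,050,000; Ulla: ₹420,000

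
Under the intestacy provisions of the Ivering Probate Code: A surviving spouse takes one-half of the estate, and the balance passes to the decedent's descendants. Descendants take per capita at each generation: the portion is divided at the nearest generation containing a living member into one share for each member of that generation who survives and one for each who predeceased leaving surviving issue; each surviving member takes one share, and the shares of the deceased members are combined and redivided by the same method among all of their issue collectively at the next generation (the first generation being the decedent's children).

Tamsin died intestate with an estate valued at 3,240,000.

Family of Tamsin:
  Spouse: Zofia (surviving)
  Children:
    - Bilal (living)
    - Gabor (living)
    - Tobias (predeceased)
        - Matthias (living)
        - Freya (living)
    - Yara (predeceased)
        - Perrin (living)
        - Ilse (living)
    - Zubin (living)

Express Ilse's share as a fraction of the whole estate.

Zofia takes one-half of 3,240,000 = 1,620,000. The remaining 1,620,000 passes to the descendants.
The descendants' portion (1,620,000) is divided at the children's generation into 5 shares of 324,000. Bilal, Gabor, and Zubin each take 324,000. The 2 shares of the deceased (Tobias and Yara) are combined into a pool of 648,000.
That pool (648,000) is divided at the grandchildren's generation equally among Matthias, Freya, Perrin, and Ilse: 162,000 each.

Ilse receives 1/20 of the estate.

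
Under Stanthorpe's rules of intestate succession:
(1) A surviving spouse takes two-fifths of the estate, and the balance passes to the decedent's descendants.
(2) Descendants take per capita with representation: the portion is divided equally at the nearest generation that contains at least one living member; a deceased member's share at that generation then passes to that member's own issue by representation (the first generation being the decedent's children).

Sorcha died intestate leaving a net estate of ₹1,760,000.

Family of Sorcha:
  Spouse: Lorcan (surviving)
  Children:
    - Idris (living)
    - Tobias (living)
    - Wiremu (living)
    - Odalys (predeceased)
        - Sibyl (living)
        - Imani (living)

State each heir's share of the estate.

Lorcan takes two-fifths of ₹1,760,000 = ₹704,000. The remaining ₹1,056,000 passes to the descendants.
The descendants' portion (₹1,056,000) is divided into 4 shares of ₹264,000: Idris, Tobias, and Wiremu each take ₹264,000; Odalys's ₹264,000 share passes to Odalys's issue.
Odalys's share (₹264,000) is divided into 2 shares of ₹132,000: Sibyl and Imani each take ₹132,000.

Lorcan: ₹704,000; Idris: ₹264,000; Tobias: ₹264,000; Wiremu: ₹264,000; Sibyl: ₹132,000; Imani: ₹132,000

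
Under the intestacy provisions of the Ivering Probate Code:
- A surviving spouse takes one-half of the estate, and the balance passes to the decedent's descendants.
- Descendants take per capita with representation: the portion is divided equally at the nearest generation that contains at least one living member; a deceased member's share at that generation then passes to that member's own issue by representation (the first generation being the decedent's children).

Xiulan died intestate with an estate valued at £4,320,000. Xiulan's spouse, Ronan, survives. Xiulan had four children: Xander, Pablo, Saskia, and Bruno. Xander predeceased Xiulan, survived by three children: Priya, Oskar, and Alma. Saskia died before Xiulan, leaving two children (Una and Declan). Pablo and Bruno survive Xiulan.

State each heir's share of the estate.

Ronan takes one-half of £4,320,000 = £2,160,000. The remaining £2,160,000 passes to the descendants.
The descendants' portion (£2,160,000) is divided into 4 shares of £540,000: Pablo and Bruno each take £540,000; Xander's £540,000 share passes to Xander's issue; Saskia's £540,000 share passes to Saskia's issue.
Xander's share (£540,000) is divided into 3 shares of £180,000: Priya, Oskar, and Alma each take £180,000.
Saskia's share (£540,000) is divided into 2 shares of £270,000: Una and Declan each take £270,000.

Ronan: £2,160,000; Priya: £180,000; Oskar: £180,000; Alma: £180,000; Pablo: £540,000; Una: £270,000; Declan: £270,000; Bruno: £540,000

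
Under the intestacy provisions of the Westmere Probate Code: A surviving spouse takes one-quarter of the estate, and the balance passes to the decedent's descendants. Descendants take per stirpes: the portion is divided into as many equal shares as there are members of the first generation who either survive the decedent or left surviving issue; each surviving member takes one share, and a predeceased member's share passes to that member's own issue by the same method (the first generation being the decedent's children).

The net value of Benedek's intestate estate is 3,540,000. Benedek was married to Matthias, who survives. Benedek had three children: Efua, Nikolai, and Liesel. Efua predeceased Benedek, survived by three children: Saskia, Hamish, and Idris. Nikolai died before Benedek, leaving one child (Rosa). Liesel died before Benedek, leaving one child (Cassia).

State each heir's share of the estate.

Matthias: 885,000; Saskia: 295,000; Hamish: 295,000; Idris: 295,000; Rosa: 885,000; Cassia: 885,000

Matthias takes one-quarter of 3,540,000 = 885,000. The remaining 2,655,000 passes to the descendants.
The descendants' portion (2,655,000) is divided into 3 shares of 885,000: Efua's 885,000 share passes to Efua's issue; Nikolai's 885,000 share passes to Nikolai's issue; Liesel's 885,000 share passes to Liesel's issue.
Efua's share (885,000) is divided into 3 shares of 295,000: Saskia, Hamish, and Idris each take 295,000.
Nikolai's share (885,000) passes entirely to Rosa.
Liesel's share (885,000) passes entirely to Cassia.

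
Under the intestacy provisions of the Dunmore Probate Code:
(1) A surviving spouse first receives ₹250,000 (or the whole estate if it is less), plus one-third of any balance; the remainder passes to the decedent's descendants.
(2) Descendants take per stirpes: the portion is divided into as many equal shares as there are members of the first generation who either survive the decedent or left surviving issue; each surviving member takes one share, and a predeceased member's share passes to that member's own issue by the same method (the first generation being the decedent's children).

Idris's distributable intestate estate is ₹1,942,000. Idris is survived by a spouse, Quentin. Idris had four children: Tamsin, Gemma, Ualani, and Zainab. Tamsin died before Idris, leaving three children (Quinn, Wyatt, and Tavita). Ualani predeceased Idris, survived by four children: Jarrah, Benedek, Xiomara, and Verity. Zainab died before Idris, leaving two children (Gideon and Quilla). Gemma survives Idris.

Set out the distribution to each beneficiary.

Quentin first takes ₹250,000, leaving a balance of ₹1,692,000. Quentin then takes one-third of the balance (₹564,000), for a total of ₹814,000. The remaining ₹1,128,000 passes to the descendants.
The descendants' portion (₹1,128,000) is divided into 4 shares of ₹282,000: Gemma takes ₹282,000; Tamsin's ₹282,000 share passes to Tamsin's issue; Ualani's ₹282,000 share passes to Ualani's issue; Zainab's ₹282,000 share passes to Zainab's issue.
Tamsin's share (₹282,000) is divided into 3 shares of ₹94,000: Quinn, Wyatt, and Tavita each take ₹94,000.
Ualani's share (₹282,000) is divided into 4 shares of ₹70,500: Jarrah, Benedek, Xiomara, and Verity each take ₹70,500.
Zainab's share (₹282,000) is divided into 2 shares of ₹141,000: Gideon and Quilla each take ₹141,000.

Quentin: ₹814,000; Quinn: ₹94,000; Wyatt: ₹94,000; Tavita: ₹94,000; Gemma: ₹282,000; Jarrah: ₹70,500; Benedek: ₹70,500; Xiomara: ₹70,500; Verity: ₹70,500; Gideon: ₹141,000; Quilla: ₹141,000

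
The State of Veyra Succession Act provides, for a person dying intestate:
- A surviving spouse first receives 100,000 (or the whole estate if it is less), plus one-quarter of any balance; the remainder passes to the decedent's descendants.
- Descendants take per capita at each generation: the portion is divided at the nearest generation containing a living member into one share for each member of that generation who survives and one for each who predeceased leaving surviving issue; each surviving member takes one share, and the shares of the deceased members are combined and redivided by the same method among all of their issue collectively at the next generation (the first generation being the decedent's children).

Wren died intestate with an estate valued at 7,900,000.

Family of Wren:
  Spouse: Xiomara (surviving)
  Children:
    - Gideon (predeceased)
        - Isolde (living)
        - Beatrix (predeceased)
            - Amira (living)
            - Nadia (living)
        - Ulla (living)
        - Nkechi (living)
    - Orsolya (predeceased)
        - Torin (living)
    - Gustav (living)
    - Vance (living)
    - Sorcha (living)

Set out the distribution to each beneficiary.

Xiomara: 2,050,000; Isolde: 468,000; Amira: 234,000; Nadia: 234,000; Ulla: 468,000; Nkechi: 468,000; Torin: 468,000; Gustav: 1,170,000; Vance: 1,170,000; Sorcha: 1,170,000

Xiomara first takes 100,000, leaving a balance of 7,800,000. Xiomara then takes one-quarter of the balance (1,950,000), for a total of 2,050,000. The remaining 5,850,000 passes to the descendants.
The descendants' portion (5,850,000) is divided at the children's generation into 5 shares of 1,170,000. Gustav, Vance, and Sorcha each take 1,170,000. The 2 shares of the deceased (Gideon and Orsolya) are combined into a pool of 2,340,000.
That pool (2,340,000) is divided at the grandchildren's generation into 5 shares of 468,000. Isolde, Ulla, Nkechi, and Torin each take 468,000. The remaining share for the deceased Beatrix (468,000) is carried to the next generation.
That pool (468,000) is divided at the great-grandchildren's generation equally among Amira and Nadia: 234,000 each.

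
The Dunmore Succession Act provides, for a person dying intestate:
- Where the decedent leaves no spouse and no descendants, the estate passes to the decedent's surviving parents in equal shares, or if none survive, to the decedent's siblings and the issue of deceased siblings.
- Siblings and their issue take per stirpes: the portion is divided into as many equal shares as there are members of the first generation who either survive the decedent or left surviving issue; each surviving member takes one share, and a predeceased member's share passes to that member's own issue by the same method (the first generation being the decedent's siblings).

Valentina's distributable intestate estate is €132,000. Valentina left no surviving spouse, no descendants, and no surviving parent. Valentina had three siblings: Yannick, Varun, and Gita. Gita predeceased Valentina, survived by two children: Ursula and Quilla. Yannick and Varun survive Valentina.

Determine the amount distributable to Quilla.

The entire €132,000 passes to the siblings and their issue.
That amount (€132,000) is divided into 3 shares of €44,000: Yannick and Varun each take €44,000; Gita's €44,000 share passes to Gita's issue.
Gita's share (€44,000) is divided into 2 shares of €22,000: Ursula and Quilla each take €22,000.

Quilla receives €22,000.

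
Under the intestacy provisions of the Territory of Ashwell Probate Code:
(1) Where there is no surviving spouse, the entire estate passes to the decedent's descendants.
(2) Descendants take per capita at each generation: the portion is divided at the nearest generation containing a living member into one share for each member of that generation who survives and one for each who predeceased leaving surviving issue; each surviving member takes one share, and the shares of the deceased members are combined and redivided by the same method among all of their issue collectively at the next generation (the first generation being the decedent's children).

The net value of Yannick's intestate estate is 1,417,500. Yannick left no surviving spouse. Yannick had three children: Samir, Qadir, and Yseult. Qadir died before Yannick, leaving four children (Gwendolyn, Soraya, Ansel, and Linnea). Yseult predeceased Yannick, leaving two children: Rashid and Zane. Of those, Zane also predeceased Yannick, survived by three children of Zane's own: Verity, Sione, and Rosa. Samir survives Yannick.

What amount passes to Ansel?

Ansel receives 157,500.

The entire 1,417,500 passes to the descendants.
That amount (1,417,500) is divided at the children's generation into 3 shares of 472,500. Samir takes 472,500. The 2 shares of the deceased (Qadir and Yseult) are combined into a pool of 945,000.
That pool (945,000) is divided at the grandchildren's generation into 6 shares of 157,500. Gwendolyn, Soraya, Ansel, Linnea, and Rashid each take 157,500. The remaining share for the deceased Zane (157,500) is carried to the next generation.
That pool (157,500) is divided at the great-grandchildren's generation equally among Verity, Sione, and Rosa: 52,500 each.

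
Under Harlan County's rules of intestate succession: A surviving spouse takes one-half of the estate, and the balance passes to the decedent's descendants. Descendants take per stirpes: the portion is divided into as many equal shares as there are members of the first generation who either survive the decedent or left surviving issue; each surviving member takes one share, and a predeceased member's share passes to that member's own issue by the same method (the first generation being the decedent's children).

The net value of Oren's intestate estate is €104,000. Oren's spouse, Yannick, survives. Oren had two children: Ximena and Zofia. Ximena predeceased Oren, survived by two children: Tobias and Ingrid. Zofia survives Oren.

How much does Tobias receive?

Yannick takes one-half of €104,000 = €52,000. The remaining €52,000 passes to the descendants.
The descendants' portion (€52,000) is divided into 2 shares of €26,000: Zofia takes €26,000; Ximena's €26,000 share passes to Ximena's issue.
Ximena's share (€26,000) is divided into 2 shares of €13,000: Tobias and Ingrid each take €13,000.

Tobias receives €13,000.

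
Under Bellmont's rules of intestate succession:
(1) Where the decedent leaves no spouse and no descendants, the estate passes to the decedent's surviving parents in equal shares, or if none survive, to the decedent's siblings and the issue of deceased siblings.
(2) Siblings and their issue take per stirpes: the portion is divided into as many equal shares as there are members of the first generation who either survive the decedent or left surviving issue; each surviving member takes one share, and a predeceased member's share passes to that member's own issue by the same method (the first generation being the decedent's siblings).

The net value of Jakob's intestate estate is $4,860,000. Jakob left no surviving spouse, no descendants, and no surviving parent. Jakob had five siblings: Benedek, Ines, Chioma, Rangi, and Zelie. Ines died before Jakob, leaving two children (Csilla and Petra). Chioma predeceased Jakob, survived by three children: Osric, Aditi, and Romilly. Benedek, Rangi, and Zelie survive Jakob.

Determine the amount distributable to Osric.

Osric receives $324,000.

The entire $4,860,000 passes to the siblings and their issue.
That amount ($4,860,000) is divided into 5 shares of $972,000: Benedek, Rangi, and Zelie each take $972,000; Ines's $972,000 share passes to Ines's issue; Chioma's $972,000 share passes to Chioma's issue.
Ines's share ($972,000) is divided into 2 shares of $486,000: Csilla and Petra each take $486,000.
Chioma's share ($972,000) is divided into 3 shares of $324,000: Osric, Aditi, and Romilly each take $324,000.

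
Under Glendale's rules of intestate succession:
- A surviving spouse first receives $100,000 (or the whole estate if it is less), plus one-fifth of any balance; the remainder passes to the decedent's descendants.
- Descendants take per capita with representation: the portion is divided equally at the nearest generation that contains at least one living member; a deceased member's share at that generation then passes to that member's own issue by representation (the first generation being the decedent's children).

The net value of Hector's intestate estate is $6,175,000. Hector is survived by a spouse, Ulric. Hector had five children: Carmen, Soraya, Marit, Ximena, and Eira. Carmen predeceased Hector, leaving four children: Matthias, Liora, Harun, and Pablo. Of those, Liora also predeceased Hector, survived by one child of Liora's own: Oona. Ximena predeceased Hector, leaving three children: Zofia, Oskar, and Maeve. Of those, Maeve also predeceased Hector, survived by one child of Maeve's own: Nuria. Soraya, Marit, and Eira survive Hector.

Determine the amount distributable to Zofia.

Ulric first takes $100,000, leaving a balance of $6,075,000. Ulric then takes one-fifth of the balance ($1,215,000), for a total of $1,315,000. The remaining $4,860,000 passes to the descendants.
The descendants' portion ($4,860,000) is divided into 5 shares of $972,000: Soraya, Marit, and Eira each take $972,000; Carmen's $972,000 share passes to Carmen's issue; Ximena's $972,000 share passes to Ximena's issue.
Carmen's share ($972,000) is divided into 4 shares of $243,000: Matthias, Harun, and Pablo each take $243,000; Liora's $243,000 share passes to Liora's issue.
Liora's share ($243,000) passes entirely to Oona.
Ximena's share ($972,000) is divided into 3 shares of $324,000: Zofia and Oskar each take $324,000; Maeve's $324,000 share passes to Maeve's issue.
Maeve's share ($324,000) passes entirely to Nuria.

Zofia receives $324,000.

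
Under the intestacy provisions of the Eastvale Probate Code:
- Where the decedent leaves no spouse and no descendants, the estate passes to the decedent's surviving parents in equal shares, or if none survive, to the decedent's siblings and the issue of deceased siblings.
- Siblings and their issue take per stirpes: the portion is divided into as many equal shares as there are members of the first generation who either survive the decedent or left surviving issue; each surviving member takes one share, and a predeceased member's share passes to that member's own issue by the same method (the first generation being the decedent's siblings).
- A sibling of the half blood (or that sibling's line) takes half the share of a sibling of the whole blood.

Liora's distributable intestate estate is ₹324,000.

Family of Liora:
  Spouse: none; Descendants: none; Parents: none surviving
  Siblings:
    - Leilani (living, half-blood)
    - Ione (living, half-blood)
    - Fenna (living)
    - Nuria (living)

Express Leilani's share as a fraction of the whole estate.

Leilani receives 1/6 of the estate.

The entire ₹324,000 passes to the siblings and their issue.
Counting each half-blood sibling's line as half a unit, there are 3 units in ₹324,000, so one unit is ₹108,000. Whole-blood lines (Fenna and Nuria) take ₹108,000 each; half-blood lines (Leilani and Ione) take ₹54,000 each.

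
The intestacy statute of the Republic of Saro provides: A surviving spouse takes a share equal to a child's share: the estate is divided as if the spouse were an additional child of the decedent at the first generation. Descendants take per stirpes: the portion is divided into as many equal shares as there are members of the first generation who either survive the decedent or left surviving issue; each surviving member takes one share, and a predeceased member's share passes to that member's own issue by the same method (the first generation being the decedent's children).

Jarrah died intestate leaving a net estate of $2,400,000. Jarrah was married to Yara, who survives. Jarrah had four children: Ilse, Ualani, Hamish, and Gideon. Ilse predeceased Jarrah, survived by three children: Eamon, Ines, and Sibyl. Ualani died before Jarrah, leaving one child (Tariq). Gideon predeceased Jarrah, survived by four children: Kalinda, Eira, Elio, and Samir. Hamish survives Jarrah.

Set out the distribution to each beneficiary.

The spouse counts as an additional share at the children's level, so there are 5 primary shares of $480,000. Yara takes one such share ($480,000).
The children's combined portion ($1,920,000) is divided into 4 shares of $480,000: Hamish takes $480,000; Ilse's $480,000 share passes to Ilse's issue; Ualani's $480,000 share passes to Ualani's issue; Gideon's $480,000 share passes to Gideon's issue.
Ilse's share ($480,000) is divided into 3 shares of $160,000: Eamon, Ines, and Sibyl each take $160,000.
Ualani's share ($480,000) passes entirely to Tariq.
Gideon's share ($480,000) is divided into 4 shares of $120,000: Kalinda, Eira, Elio, and Samir each take $120,000.

Yara: $480,000; Eamon: $160,000; Ines: $160,000; Sibyl: $160,000; Tariq: $480,000; Hamish: $480,000; Kalinda: $120,000; Eira: $120,000; Elio: $120,000; Samir: $120,000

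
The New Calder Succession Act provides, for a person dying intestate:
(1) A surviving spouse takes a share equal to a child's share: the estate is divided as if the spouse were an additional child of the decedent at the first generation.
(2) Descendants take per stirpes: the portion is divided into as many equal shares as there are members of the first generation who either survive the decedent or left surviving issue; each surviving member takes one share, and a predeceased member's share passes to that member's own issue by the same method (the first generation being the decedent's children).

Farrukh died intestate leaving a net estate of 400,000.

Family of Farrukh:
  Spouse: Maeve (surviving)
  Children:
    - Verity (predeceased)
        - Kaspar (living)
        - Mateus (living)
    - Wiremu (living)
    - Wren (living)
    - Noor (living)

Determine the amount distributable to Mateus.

Mateus receives 40,000.

The spouse counts as an additional share at the children's level, so there are 5 primary shares of 80,000. Maeve takes one such share (80,000).
The children's combined portion (320,000) is divided into 4 shares of 80,000: Wiremu, Wren, and Noor each take 80,000; Verity's 80,000 share passes to Verity's issue.
Verity's share (80,000) is divided into 2 shares of 40,000: Kaspar and Mateus each take 40,000.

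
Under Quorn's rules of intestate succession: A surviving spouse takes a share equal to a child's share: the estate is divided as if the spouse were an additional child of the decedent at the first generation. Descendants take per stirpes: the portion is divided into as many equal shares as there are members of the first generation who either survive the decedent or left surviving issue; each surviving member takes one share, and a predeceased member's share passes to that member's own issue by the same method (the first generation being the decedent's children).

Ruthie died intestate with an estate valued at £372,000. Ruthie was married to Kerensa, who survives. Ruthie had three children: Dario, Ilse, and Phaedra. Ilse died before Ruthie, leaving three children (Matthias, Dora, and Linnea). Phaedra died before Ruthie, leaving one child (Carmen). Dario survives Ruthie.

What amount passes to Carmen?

Carmen receives £93,000.

The spouse counts as an additional share at the children's level, so there are 4 primary shares of £93,000. Kerensa takes one such share (£93,000).
The children's combined portion (£279,000) is divided into 3 shares of £93,000: Dario takes £93,000; Ilse's £93,000 share passes to Ilse's issue; Phaedra's £93,000 share passes to Phaedra's issue.
Ilse's share (£93,000) is divided into 3 shares of £31,000: Matthias, Dora, and Linnea each take £31,000.
Phaedra's share (£93,000) passes entirely to Carmen.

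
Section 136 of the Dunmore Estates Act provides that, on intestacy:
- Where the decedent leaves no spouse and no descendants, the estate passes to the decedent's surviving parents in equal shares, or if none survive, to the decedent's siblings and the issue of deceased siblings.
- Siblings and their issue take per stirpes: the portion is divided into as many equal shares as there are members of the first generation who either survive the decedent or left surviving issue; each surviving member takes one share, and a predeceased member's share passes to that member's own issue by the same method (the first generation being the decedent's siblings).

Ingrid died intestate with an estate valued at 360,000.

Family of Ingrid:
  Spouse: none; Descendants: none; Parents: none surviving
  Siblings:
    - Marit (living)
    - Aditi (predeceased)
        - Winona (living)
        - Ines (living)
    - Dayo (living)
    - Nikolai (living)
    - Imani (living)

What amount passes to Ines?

Ines receives 36,000.

The entire 360,000 passes to the siblings and their issue.
That amount (360,000) is divided into 5 shares of 72,000: Marit, Dayo, Nikolai, and Imani each take 72,000; Aditi's 72,000 share passes to Aditi's issue.
Aditi's share (72,000) is divided into 2 shares of 36,000: Winona and Ines each take 36,000.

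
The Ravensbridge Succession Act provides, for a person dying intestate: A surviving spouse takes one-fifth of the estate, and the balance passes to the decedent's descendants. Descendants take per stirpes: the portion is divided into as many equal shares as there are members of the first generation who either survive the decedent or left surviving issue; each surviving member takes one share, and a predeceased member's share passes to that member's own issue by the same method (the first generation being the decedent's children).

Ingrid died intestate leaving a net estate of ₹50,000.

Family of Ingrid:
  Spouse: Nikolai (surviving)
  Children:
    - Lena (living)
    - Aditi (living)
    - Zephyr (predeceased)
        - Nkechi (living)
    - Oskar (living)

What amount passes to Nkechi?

Nkechi receives ₹10,000.

Nikolai takes one-fifth of ₹50,000 = ₹10,000. The remaining ₹40,000 passes to the descendants.
The descendants' portion (₹40,000) is divided into 4 shares of ₹10,000: Lena, Aditi, and Oskar each take ₹10,000; Zephyr's ₹10,000 share passes to Zephyr's issue.
Zephyr's share (₹10,000) passes entirely to Nkechi.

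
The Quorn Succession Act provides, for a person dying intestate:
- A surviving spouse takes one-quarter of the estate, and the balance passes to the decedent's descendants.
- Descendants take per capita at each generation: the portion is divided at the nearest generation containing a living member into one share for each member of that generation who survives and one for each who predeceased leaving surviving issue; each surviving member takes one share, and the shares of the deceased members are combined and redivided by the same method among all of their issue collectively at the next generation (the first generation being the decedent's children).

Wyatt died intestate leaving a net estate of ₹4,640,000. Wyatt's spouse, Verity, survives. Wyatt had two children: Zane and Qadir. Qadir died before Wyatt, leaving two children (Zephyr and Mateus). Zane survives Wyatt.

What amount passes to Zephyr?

Verity takes one-quarter of ₹4,640,000 = ₹1,160,000. The remaining ₹3,480,000 passes to the descendants.
The descendants' portion (₹3,480,000) is divided at the children's generation into 2 shares of ₹1,740,000. Zane takes ₹1,740,000. The remaining share for the deceased Qadir (₹1,740,000) is carried to the next generation.
That pool (₹1,740,000) is divided at the grandchildren's generation equally among Zephyr and Mateus: ₹870,000 each.

Zephyr receives ₹870,000.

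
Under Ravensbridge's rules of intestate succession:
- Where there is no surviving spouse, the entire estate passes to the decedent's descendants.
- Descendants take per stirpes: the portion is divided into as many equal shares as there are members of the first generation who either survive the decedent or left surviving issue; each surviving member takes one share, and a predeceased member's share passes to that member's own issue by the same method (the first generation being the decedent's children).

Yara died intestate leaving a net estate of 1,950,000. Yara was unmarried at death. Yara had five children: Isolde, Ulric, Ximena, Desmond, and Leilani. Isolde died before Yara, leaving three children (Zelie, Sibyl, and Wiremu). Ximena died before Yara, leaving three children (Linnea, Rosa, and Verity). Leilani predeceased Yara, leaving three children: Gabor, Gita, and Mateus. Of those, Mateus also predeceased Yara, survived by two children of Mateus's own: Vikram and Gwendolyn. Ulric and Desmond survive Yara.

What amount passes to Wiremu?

Wiremu receives 130,000.

The entire 1,950,000 passes to the descendants.
That amount (1,950,000) is divided into 5 shares of 390,000: Ulric and Desmond each take 390,000; Isolde's 390,000 share passes to Isolde's issue; Ximena's 390,000 share passes to Ximena's issue; Leilani's 390,000 share passes to Leilani's issue.
Isolde's share (390,000) is divided into 3 shares of 130,000: Zelie, Sibyl, and Wiremu each take 130,000.
Ximena's share (390,000) is divided into 3 shares of 130,000: Linnea, Rosa, and Verity each take 130,000.
Leilani's share (390,000) is divided into 3 shares of 130,000: Gabor and Gita each take 130,000; Mateus's 130,000 share passes to Mateus's issue.
Mateus's share (130,000) is divided into 2 shares of 65,000: Vikram and Gwendolyn each take 65,000.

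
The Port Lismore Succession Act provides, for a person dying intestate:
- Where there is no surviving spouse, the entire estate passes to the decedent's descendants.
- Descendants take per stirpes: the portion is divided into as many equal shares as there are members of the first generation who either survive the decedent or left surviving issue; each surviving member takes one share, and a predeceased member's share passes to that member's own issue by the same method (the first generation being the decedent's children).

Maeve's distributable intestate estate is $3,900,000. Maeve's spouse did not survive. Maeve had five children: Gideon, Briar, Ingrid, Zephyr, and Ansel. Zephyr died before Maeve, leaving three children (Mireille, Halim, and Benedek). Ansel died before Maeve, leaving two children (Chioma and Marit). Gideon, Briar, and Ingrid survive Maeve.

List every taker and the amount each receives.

Gideon: $780,000; Briar: $780,000; Ingrid: $780,000; Mireille: $260,000; Halim: $260,000; Benedek: $260,000; Chioma: $390,000; Marit: $390,000

The entire $3,900,000 passes to the descendants.
That amount ($3,900,000) is divided into 5 shares of $780,000: Gideon, Briar, and Ingrid each take $780,000; Zephyr's $780,000 share passes to Zephyr's issue; Ansel's $780,000 share passes to Ansel's issue.
Zephyr's share ($780,000) is divided into 3 shares of $260,000: Mireille, Halim, and Benedek each take $260,000.
Ansel's share ($780,000) is divided into 2 shares of $390,000: Chioma and Marit each take $390,000.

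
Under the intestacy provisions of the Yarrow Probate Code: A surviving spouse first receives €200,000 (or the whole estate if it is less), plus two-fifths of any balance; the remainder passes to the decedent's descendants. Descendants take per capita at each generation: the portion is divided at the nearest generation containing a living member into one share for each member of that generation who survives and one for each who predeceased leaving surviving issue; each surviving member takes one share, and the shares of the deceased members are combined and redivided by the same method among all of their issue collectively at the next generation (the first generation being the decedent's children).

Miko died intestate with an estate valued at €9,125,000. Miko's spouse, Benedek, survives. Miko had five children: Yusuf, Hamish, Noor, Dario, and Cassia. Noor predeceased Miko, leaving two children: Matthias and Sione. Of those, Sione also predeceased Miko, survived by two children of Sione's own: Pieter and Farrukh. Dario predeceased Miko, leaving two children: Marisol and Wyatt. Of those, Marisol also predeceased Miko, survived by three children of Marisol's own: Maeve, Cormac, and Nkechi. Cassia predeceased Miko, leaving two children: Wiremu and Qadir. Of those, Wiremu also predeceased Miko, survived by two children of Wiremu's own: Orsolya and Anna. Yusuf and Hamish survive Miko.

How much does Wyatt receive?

Wyatt receives €535,500.

Benedek first takes €200,000, leaving a balance of €8,925,000. Benedek then takes two-fifths of the balance (€3,570,000), for a total of €3,770,000. The remaining €5,355,000 passes to the descendants.
The descendants' portion (€5,355,000) is divided at the children's generation into 5 shares of €1,071,000. Yusuf and Hamish each take €1,071,000. The 3 shares of the deceased (Noor, Dario, and Cassia) are combined into a pool of €3,213,000.
That pool (€3,213,000) is divided at the grandchildren's generation into 6 shares of €535,500. Matthias, Wyatt, and Qadir each take €535,500. The 3 shares of the deceased (Sione, Marisol, and Wiremu) are combined into a pool of €1,606,500.
That pool (€1,606,500) is divided at the great-grandchildren's generation equally among Pieter, Farrukh, Maeve, Cormac, Nkechi, Orsolya, and Anna: €229,500 each.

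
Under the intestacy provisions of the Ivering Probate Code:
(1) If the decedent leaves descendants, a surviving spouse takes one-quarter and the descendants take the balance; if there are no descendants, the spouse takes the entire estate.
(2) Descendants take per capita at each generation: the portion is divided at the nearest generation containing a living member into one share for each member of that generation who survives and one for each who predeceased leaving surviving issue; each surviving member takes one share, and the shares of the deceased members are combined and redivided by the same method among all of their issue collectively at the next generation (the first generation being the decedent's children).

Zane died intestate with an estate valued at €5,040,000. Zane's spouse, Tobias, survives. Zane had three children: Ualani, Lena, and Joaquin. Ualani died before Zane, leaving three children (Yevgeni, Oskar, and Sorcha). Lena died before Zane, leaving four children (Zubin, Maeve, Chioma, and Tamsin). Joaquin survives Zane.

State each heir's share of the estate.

Tobias takes one-quarter of €5,040,000 = €1,260,000. The remaining €3,780,000 passes to the descendants.
The descendants' portion (€3,780,000) is divided at the children's generation into 3 shares of €1,260,000. Joaquin takes €1,260,000. The 2 shares of the deceased (Ualani and Lena) are combined into a pool of €2,520,000.
That pool (€2,520,000) is divided at the grandchildren's generation equally among Yevgeni, Oskar, Sorcha, Zubin, Maeve, Chioma, and Tamsin: €360,000 each.

Tobias: €1,260,000; Yevgeni: €360,000; Oskar: €360,000; Sorcha: €360,000; Zubin: €360,000; Maeve: €360,000; Chioma: €360,000; Tamsin: €360,000; Joaquin: €1,260,000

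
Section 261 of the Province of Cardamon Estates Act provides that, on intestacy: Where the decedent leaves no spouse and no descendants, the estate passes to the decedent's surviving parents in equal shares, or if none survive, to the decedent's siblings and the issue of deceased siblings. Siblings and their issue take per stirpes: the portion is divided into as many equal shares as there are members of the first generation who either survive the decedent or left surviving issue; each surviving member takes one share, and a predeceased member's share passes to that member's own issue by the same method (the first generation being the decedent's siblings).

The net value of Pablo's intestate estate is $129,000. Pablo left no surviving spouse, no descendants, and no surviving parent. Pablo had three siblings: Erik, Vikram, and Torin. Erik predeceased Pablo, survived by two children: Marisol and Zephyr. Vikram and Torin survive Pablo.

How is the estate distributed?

The entire $129,000 passes to the siblings and their issue.
That amount ($129,000) is divided into 3 shares of $43,000: Vikram and Torin each take $43,000; Erik's $43,000 share passes to Erik's issue.
Erik's share ($43,000) is divided into 2 shares of $21,500: Marisol and Zephyr each take $21,500.

Marisol: $21,500; Zephyr: $21,500; Vikram: $43,000; Torin: $43,000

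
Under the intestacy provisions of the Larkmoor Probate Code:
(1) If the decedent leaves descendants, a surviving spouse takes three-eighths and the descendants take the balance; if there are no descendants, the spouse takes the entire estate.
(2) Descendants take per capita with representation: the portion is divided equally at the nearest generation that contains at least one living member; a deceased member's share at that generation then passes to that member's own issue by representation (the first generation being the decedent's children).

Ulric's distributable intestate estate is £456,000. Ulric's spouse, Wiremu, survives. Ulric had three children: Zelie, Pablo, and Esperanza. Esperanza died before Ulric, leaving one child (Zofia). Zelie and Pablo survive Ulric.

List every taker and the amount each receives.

Wiremu takes three-eighths of £456,000 = £171,000. The remaining £285,000 passes to the descendants.
The descendants' portion (£285,000) is divided into 3 shares of £95,000: Zelie and Pablo each take £95,000; Esperanza's £95,000 share passes to Esperanza's issue.
Esperanza's share (£95,000) passes entirely to Zofia.

Wiremu: £171,000; Zelie: £95,000; Pablo: £95,000; Zofia: £95,000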